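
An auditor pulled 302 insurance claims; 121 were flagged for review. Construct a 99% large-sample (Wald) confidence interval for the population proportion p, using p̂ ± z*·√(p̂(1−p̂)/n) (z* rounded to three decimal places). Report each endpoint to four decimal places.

Sample proportion p̂ = 121/302 = 0.40066.
SE = √(p̂(1−p̂)/n) = √(0.240132/302) = 0.028198.
z* = 2.576 at the 99% level.
Margin of error: 2.576 × 0.028198 = 0.07264.
So the interval runs from 0.3280 to 0.4733.

(0.3280, 0.4733)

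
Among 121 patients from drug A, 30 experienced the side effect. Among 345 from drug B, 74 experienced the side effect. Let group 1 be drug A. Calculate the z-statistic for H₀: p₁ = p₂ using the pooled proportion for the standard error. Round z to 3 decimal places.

z = 0.760

Sample proportions: p̂₁ = 30/121 = 0.24793 and p̂₂ = 74/345 = 0.21449.
Pooling: p̂ = 104/466 = 0.22318.
Pooled SE = √[0.1733685·0.01116301] ≈ 0.043992.
z = 0.03344/0.043992 = 0.760.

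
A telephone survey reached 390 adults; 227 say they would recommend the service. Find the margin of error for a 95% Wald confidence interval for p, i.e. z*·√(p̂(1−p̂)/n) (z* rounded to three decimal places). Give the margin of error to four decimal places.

With x = 227 successes in n = 390, p̂ = 0.58205.
SE(p̂) = √(0.58205·0.41795/390) = 0.024975.
The 95% critical value is z* = 1.960.
So ME = 0.0490.

ME = 0.0490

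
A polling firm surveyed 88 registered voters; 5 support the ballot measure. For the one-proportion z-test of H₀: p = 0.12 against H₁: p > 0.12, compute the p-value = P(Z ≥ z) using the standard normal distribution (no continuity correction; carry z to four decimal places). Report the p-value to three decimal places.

p-value = 0.966

Sample proportion p̂ = 5/88 = 0.05682.
Null standard error: √(0.12·0.88/88) = √0.001200000 = 0.034641.
Test statistic (full precision, shown to 4 dp): z = (5/88 − 0.12)/SE₀ ≈ -1.8239.
p-value = P(Z ≥ z) with z = -1.8239 → 0.966.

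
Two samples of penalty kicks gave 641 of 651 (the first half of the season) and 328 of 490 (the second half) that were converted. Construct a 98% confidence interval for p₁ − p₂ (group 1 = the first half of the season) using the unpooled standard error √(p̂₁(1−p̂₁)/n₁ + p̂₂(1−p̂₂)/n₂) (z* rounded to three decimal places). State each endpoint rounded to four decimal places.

(0.2646, 0.3659)

p̂₁ = 641/651 = 0.98464, p̂₂ = 328/490 = 0.66939; p̂₁ − p̂₂ = 0.31525.
Unpooled SE = √(p̂₁(1−p̂₁)/n₁ + p̂₂(1−p̂₂)/n₂) = √(0.000023234 + 0.000451649) = 0.021792.
For 98% confidence, z* = 2.326. Margin = 2.326·0.021792 = 0.05069.
CI: 0.31525 ± 0.05069 = (0.2646, 0.3659).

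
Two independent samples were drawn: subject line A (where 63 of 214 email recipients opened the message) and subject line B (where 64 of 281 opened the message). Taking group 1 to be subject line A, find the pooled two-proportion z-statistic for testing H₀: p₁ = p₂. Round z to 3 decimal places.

p̂₁ = 63/214 = 0.29439, p̂₂ = 64/281 = 0.22776.
Pooling: p̂ = 127/495 = 0.25657.
SE = √[p̂(1−p̂)(1/n₁+1/n₂)] = √[0.25657·0.74343·(1/214+1/281)] ≈ 0.039624.
z = 0.06663/0.039624 = 1.682.

z = 1.682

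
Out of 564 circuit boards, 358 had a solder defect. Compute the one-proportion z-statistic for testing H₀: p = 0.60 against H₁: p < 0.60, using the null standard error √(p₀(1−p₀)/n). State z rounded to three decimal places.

The sample proportion is 358/564 = 0.63475.
SE₀ = √(0.60·0.40/564) = 0.020628.
z = (0.63475 − 0.60)/0.020628 = 0.03475/0.020628 = 1.685.

z = 1.685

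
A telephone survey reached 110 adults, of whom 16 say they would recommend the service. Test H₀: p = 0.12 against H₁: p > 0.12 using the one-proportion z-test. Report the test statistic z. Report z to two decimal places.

p̂ = 16/110 = 0.14545.
SE₀ = √(0.12·0.88/110) = 0.030984.
z = (0.14545 − 0.12)/0.030984 = 0.02545/0.030984 = 0.82.

z = 0.82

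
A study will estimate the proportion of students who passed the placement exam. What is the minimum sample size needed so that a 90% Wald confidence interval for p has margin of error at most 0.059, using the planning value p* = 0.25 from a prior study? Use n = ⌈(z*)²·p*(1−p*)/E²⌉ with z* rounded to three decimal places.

For 90% confidence, z* = 1.645.
p*(1−p*) = 0.1875.
Required n before rounding: 2.706025 × 0.1875 / 0.059² = 145.757.
Rounding up, n = 146.

n = 146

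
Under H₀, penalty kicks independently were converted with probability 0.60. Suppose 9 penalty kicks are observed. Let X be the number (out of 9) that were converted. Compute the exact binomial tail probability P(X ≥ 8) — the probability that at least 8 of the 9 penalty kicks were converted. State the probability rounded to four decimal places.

X ~ Binomial(n=9, p=0.60).
P(X ≥ 8) = C(9,8)·0.60^8·0.40^1 + C(9,9)·0.60^9·0.40^0.
= 0.060466 + 0.010078 = 0.0705.

P = 0.0705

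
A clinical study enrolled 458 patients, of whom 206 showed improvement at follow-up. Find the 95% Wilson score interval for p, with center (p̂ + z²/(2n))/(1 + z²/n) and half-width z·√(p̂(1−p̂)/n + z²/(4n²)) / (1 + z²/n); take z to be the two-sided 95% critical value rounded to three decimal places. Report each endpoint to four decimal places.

Here p̂ = 206/458 = 0.44978 and z = 1.960 (z² = 3.841600).
Denominator 1 + z²/n = 1 + 3.841600/458 = 1.008388.
Adjusted center: (0.44978 + z²/(2n))/1.008388 = 0.45020.
Radicand: p̂(1−p̂)/n + z²/(4n²) = 0.000540345 + 0.000004578 = 0.000544923.
Half-width = z·√(radicand)/denom = 1.960·0.023344/1.008388 = 0.04537.
CI: 0.45020 ± 0.04537 = (0.4048, 0.4956).

(0.4048, 0.4956)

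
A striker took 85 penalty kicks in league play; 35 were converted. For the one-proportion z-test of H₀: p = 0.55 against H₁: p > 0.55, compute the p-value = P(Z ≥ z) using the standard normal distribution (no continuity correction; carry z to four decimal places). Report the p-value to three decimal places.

With x = 35 successes in n = 85, p̂ = 0.41176.
Under H₀, SE = √(p₀(1−p₀)/n) = √(0.55·0.45/85) = √0.002911765 = 0.053961.
Test statistic (full precision, shown to 4 dp): z = (35/85 − 0.55)/SE₀ ≈ -2.5618.
From the standard normal, P(Z ≥ z) = 0.995.

p-value = 0.995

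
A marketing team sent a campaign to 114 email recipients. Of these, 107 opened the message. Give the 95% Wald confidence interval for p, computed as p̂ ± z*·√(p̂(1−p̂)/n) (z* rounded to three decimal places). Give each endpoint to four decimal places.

(0.8945, 0.9827)

p̂ = 107/114 = 0.93860.
Standard error of p̂: √(0.057633/114) = √0.000505554 = 0.022485.
For 95% confidence, z* = 1.960.
Margin of error: 1.960 × 0.022485 = 0.04407.
CI: 0.93860 ± 0.04407 = (0.8945, 0.9827).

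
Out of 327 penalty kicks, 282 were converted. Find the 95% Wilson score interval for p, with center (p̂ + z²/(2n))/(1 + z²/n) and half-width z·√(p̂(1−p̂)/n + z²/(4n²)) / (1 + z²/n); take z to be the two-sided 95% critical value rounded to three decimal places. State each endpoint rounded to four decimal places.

p̂ = 282/327 = 0.86239; z = 1.960, so z² = 3.841600.
1 + z²/n = 1.011748.
Center = (0.86239 + 0.005874)/1.011748 = 0.85818.
Radicand: p̂(1−p̂)/n + z²/(4n²) = 0.000362926 + 0.000008982 = 0.000371908.
Half-width = z·√(radicand)/denom = 1.960·0.019285/1.011748 = 0.03736.
Interval: 0.85818 ± 0.03736 → (0.8208, 0.8955).

(0.8208, 0.8955)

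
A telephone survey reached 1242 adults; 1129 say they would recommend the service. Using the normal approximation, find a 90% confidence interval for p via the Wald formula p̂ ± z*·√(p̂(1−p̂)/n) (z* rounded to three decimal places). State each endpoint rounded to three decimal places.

(0.896, 0.922)

With x = 1129 successes in n = 1242, p̂ = 0.90902.
SE = √(p̂(1−p̂)/n) = √(0.082705/1242) = 0.008160.
For 90% confidence, z* = 1.645.
Margin = 1.645·0.008160 = 0.01342.
So the interval runs from 0.896 to 0.922.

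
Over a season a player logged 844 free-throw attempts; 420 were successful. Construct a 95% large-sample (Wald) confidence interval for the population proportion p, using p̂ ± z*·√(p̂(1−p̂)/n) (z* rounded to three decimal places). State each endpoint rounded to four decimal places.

(0.4639, 0.5314)

The sample proportion is 420/844 = 0.49763.
Standard error of p̂: √(0.249994/844) = √0.000296202 = 0.017211.
z* = 1.960 at the 95% level.
Margin = 1.960·0.017211 = 0.03373.
Interval: 0.49763 ± 0.03373 → (0.4639, 0.5314).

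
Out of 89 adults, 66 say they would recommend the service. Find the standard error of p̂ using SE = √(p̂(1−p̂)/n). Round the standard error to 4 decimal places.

SE = 0.0464

p̂ = 66/89 = 0.74157.
p̂(1−p̂) = 0.191644.
SE = √(0.191644/89) = √0.002153303 = 0.0464.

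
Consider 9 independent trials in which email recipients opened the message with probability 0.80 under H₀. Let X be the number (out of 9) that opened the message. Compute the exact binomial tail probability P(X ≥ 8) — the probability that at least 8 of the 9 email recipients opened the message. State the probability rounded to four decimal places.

P = 0.4362

X is binomial with n = 9 and p = 0.80.
P(X ≥ 8) = C(9,8)·0.80^8·0.20^1 + C(9,9)·0.80^9·0.20^0.
= 0.301990 + 0.134218 = 0.4362.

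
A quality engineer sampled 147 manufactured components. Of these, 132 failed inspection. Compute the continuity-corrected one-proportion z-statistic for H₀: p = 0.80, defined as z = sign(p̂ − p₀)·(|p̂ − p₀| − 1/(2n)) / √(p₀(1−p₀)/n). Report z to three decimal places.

p̂ = 132/147 = 0.89796. p̂ − p₀ = 0.097959.
1/(2n) = 0.003401.
Corrected numerator: |0.097959| − 0.003401 = 0.094558.
Null standard error: √(0.80·0.20/147) = √0.001088435 = 0.032991.
z = (+)0.094558/0.032991 = 2.866.

z = 2.866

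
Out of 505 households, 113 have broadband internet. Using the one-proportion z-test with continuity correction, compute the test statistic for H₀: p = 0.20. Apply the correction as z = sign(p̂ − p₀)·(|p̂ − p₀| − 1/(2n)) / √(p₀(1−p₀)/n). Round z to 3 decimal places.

With x = 113 successes in n = 505, p̂ = 0.22376. p̂ − p₀ = 0.023762.
Continuity correction 1/(2n) = 1/1010 = 0.000990.
Corrected numerator: |0.023762| − 0.000990 = 0.022772.
Under H₀, SE = √(p₀(1−p₀)/n) = √(0.20·0.80/505) = √0.000316832 = 0.017800.
z = (+)0.022772/0.017800 = 1.279.

z = 1.279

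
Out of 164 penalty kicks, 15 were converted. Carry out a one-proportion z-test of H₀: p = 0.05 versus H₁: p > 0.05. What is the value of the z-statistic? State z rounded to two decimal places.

Sample proportion p̂ = 15/164 = 0.09146.
Null standard error: √(0.05·0.95/164) = √0.000289634 = 0.017019.
z = (0.09146 − 0.05)/0.017019 = 0.04146/0.017019 = 2.44.

z = 2.44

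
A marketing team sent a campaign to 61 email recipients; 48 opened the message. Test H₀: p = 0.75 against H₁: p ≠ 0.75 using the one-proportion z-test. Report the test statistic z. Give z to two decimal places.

p̂ = 48/61 = 0.78689.
Under H₀, SE = √(p₀(1−p₀)/n) = √(0.75·0.25/61) = √0.003073770 = 0.055442.
Test statistic: z = 0.03689/0.055442 = 0.67.

z = 0.67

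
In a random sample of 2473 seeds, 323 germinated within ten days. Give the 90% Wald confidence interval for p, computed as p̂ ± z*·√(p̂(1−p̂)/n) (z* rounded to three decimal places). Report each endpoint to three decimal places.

(0.119, 0.142)

The sample proportion is 323/2473 = 0.13061.
SE(p̂) = √(0.13061·0.86939/2473) = 0.006776.
For 90% confidence, z* = 1.645.
Margin = 1.645·0.006776 = 0.01115.
CI: 0.13061 ± 0.01115 = (0.119, 0.142).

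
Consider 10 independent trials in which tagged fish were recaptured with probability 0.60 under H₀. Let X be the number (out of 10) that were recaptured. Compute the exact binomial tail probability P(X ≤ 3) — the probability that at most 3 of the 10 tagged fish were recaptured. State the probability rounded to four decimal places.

X ~ Binomial(n=10, p=0.60).
P(X ≤ 3) = C(10,0)·0.60^0·0.40^10 + C(10,1)·0.60^1·0.40^9 + C(10,2)·0.60^2·0.40^8 + C(10,3)·0.60^3·0.40^7.
= 0.000105 + 0.001573 + 0.010617 + 0.042467 = 0.0548.

P = 0.0548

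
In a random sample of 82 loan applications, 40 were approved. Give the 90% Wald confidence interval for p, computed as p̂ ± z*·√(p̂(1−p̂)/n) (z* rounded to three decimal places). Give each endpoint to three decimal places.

p̂ = 40/82 = 0.48780.
SE(p̂) = √(0.48780·0.51220/82) = 0.055199.
For 90% confidence, z* = 1.645.
Margin = 1.645·0.055199 = 0.09080.
CI: 0.48780 ± 0.09080 = (0.397, 0.579).

(0.397, 0.579)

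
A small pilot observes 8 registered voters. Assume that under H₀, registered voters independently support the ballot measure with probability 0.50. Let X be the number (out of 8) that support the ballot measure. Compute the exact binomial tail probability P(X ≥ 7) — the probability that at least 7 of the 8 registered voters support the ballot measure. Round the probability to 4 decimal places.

P = 0.0352

X ~ Binomial(n=8, p=0.50).
P(X ≥ 7) = C(8,7)·0.50^7·0.50^1 + C(8,8)·0.50^8·0.50^0.
= 0.031250 + 0.003906 = 0.0352.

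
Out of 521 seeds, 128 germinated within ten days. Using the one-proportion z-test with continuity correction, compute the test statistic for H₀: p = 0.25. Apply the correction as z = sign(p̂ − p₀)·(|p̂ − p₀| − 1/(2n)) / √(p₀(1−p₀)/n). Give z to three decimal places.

Sample proportion p̂ = 128/521 = 0.24568. p̂ − p₀ = -0.004319.
1/(2n) = 0.000960.
Corrected numerator: |-0.004319| − 0.000960 = 0.003359.
SE₀ = √(0.25·0.75/521) = 0.018971.
z = −0.003359/0.018971 = -0.177.

z = -0.177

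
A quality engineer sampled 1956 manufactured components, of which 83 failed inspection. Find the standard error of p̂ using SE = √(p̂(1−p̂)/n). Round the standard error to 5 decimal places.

SE = 0.00456

p̂ = 83/1956 = 0.04243.
p̂(1−p̂) = 0.040630.
Dividing by n and taking the root: √0.000020772 = 0.00456.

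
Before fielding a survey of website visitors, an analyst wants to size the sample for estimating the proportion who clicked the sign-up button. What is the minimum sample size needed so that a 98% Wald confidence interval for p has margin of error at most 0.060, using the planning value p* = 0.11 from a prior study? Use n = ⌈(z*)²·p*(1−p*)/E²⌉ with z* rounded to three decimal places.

n = 148

The 98% critical value is z* = 2.326.
p*(1−p*) = 0.0979.
(z*)²·p*(1−p*)/E² = 5.410276·0.0979/0.003600 = 147.129.
Rounding up, n = 148.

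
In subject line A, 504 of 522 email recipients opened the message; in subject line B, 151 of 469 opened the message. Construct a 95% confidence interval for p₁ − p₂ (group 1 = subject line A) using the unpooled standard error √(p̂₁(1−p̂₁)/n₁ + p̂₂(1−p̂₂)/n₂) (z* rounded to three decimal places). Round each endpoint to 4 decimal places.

(0.5985, 0.6886)

p̂₁ = 0.96552, p̂₂ = 0.32196, so the observed difference is 0.64356.
Unpooled SE = √(p̂₁(1−p̂₁)/n₁ + p̂₂(1−p̂₂)/n₂) = √(0.000063781 + 0.000465463) = 0.023005.
z* = 1.960 at the 95% level. Margin of error = 0.04509.
So the interval runs from 0.5985 to 0.6886.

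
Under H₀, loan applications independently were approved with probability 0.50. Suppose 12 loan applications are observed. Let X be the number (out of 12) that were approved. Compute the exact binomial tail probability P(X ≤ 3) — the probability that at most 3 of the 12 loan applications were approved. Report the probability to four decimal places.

X ~ Binomial(n=12, p=0.50).
P(X ≤ 3) = C(12,0)·0.50^0·0.50^12 + C(12,1)·0.50^1·0.50^11 + C(12,2)·0.50^2·0.50^10 + C(12,3)·0.50^3·0.50^9.
= 0.000244 + 0.002930 + 0.016113 + 0.053711 = 0.0730.

P = 0.0730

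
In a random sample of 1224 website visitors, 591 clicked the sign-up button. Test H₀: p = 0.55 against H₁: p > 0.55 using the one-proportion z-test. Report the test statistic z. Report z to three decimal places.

z = -4.723

With x = 591 successes in n = 1224, p̂ = 0.48284.
SE₀ = √(0.55·0.45/1224) = 0.014220.
z = (0.48284 − 0.55)/0.014220 = -0.06716/0.014220 = -4.723.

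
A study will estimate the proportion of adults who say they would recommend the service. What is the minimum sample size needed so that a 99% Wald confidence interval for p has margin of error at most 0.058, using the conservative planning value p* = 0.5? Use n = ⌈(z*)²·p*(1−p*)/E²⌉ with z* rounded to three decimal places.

z* = 2.576 at the 99% level.
p*(1−p*) = 0.50·0.50 = 0.2500.
(z*)²·p*(1−p*)/E² = 6.635776·0.2500/0.003364 = 493.146.
Rounding up, n = 494.

n = 494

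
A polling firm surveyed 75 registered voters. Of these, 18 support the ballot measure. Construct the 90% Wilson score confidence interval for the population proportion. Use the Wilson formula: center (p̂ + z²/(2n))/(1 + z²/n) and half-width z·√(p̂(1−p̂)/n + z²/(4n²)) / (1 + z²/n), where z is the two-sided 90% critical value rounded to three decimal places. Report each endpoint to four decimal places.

(0.1688, 0.3293)

p̂ = 18/75 = 0.24000; z = 1.645, so z² = 2.706025.
1 + z²/n = 1.036080.
Adjusted center: (0.24000 + z²/(2n))/1.036080 = 0.24905.
Radicand: p̂(1−p̂)/n + z²/(4n²) = 0.002432000 + 0.000120268 = 0.002552268.
Half-width = 1.645·√0.002552268/1.036080 = 0.08021.
Interval: 0.24905 ± 0.08021 → (0.1688, 0.3293).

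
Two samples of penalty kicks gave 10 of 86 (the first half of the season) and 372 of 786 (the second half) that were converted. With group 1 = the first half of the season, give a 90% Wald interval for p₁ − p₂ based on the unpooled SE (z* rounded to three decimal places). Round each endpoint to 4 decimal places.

(-0.4210, -0.2930)

p̂₁ = 10/86 = 0.11628, p̂₂ = 372/786 = 0.47328; p̂₁ − p̂₂ = -0.35700.
SE = √(0.001194863 + 0.000317158) = √0.001512021 = 0.038885.
For 90% confidence, z* = 1.645. Margin of error = 0.06397.
CI: -0.35700 ± 0.06397 = (-0.4210, -0.2930).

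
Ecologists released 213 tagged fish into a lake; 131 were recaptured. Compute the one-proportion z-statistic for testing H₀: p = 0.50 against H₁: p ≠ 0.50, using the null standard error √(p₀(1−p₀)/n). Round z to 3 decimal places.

p̂ = 131/213 = 0.61502.
Null standard error: √(0.50·0.50/213) = √0.001173709 = 0.034259.
z = (p̂ − p₀)/SE = (0.61502 − 0.50)/0.034259 = 3.357.

z = 3.357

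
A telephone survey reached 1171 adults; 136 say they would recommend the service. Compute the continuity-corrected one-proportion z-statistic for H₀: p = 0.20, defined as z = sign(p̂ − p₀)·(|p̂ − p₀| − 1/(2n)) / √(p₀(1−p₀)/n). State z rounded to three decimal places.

The sample proportion is 136/1171 = 0.11614. p̂ − p₀ = -0.083860.
1/(2n) = 0.000427.
Corrected numerator: |-0.083860| − 0.000427 = 0.083433.
Null standard error: √(0.20·0.80/1171) = √0.000136635 = 0.011689.
z = (−)0.083433/0.011689 = -7.138.

z = -7.138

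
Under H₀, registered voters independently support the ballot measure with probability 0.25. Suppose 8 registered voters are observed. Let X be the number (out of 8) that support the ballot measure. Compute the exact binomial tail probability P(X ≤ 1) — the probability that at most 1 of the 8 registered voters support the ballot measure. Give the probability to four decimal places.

X ~ Binomial(n=8, p=0.25).
P(X ≤ 1) = C(8,0)·0.25^0·0.75^8 + C(8,1)·0.25^1·0.75^7.
= 0.100113 + 0.266968 = 0.3671.

P = 0.3671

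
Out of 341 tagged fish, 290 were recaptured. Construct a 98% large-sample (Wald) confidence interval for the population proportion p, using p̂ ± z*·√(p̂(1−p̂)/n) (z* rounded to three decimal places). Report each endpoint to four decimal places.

The sample proportion is 290/341 = 0.85044.
SE = √(p̂(1−p̂)/n) = √(0.127192/341) = 0.019313.
For 98% confidence, z* = 2.326.
Margin of error: 2.326 × 0.019313 = 0.04492.
So the interval runs from 0.8055 to 0.8954.

(0.8055, 0.8954)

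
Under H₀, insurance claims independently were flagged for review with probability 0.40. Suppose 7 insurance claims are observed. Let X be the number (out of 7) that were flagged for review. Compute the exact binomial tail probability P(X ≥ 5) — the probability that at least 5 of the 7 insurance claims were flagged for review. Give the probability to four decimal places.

P = 0.0963

X is binomial with n = 7 and p = 0.40.
P(X ≥ 5) = C(7,5)·0.40^5·0.60^2 + C(7,6)·0.40^6·0.60^1 + C(7,7)·0.40^7·0.60^0.
= 0.077414 + 0.017203 + 0.001638 = 0.0963.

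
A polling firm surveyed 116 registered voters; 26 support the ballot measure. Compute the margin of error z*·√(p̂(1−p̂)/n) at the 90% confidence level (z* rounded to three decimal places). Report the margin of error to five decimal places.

ME = 0.06369

The sample proportion is 26/116 = 0.22414.
Standard error of p̂: √(0.173900/116) = √0.001499139 = 0.038719.
z* = 1.645 at the 90% level.
Margin of error = z*·SE = 1.645 × 0.038719 = 0.06369.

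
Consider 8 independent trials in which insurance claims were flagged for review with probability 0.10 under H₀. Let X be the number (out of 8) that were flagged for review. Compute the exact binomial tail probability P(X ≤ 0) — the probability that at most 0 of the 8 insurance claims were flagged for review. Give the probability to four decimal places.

X ~ Binomial(n=8, p=0.10).
P(X ≤ 0) = C(8,0)·0.10^0·0.90^8.
= 0.430467 = 0.4305.

P = 0.4305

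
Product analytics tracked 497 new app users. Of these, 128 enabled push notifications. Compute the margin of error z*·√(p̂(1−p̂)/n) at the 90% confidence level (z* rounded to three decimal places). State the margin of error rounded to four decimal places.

ME = 0.0323

With x = 128 successes in n = 497, p̂ = 0.25755.
SE = √(p̂(1−p̂)/n) = √(0.191216/497) = 0.019615.
The 90% critical value is z* = 1.645.
ME = 1.645·0.019615 = 0.0323.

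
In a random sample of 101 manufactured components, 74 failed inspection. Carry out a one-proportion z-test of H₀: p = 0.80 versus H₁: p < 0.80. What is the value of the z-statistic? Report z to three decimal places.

p̂ = 74/101 = 0.73267.
Null standard error: √(0.80·0.20/101) = √0.001584158 = 0.039801.
z = (p̂ − p₀)/SE = (0.73267 − 0.80)/0.039801 = -1.692.

z = -1.692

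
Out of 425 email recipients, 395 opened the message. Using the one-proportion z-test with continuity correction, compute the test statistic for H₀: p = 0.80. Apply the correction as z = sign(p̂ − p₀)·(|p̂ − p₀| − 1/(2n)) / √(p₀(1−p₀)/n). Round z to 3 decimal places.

Sample proportion p̂ = 395/425 = 0.92941. p̂ − p₀ = 0.129412.
Continuity correction 1/(2n) = 1/850 = 0.001176.
Corrected numerator: |0.129412| − 0.001176 = 0.128236.
Null standard error: √(0.80·0.20/425) = √0.000376471 = 0.019403.
z = +0.128236/0.019403 = 6.609.

z = 6.609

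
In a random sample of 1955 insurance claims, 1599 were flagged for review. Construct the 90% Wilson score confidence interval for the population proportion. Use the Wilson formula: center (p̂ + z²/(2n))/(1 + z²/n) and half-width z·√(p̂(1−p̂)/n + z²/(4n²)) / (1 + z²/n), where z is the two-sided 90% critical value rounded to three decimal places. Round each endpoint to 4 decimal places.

p̂ = 1599/1955 = 0.81790; z = 1.645, so z² = 2.706025.
Denominator 1 + z²/n = 1 + 2.706025/1955 = 1.001384.
Adjusted center: (0.81790 + z²/(2n))/1.001384 = 0.81746.
Radicand: p̂(1−p̂)/n + z²/(4n²) = 0.000076183 + 0.000000177 = 0.000076360.
Half-width = z·√(radicand)/denom = 1.645·0.008738/1.001384 = 0.01435.
So the interval runs from 0.8031 to 0.8318.

(0.8031, 0.8318)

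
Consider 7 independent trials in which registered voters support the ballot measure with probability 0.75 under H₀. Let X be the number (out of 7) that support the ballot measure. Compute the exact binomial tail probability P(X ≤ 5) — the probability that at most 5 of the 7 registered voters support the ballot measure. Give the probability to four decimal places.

X ~ Binomial(n=7, p=0.75).
P(X ≤ 5) = Σ_{j=0}^{5} C(7,j)·0.75^j·0.25^{7−j}.
= 0.000061 + 0.001282 + 0.011536 + 0.057678 + 0.173035 + 0.311462 = 0.5551.

P = 0.5551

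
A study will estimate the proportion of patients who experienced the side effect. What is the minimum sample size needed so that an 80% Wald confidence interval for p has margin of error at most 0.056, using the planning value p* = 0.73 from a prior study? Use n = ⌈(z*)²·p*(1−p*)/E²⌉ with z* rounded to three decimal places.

For 80% confidence, z* = 1.282.
p*(1−p*) = 0.1971.
(z*)²·p*(1−p*)/E² = 1.643524·0.1971/0.003136 = 103.297.
Rounding up, n = 104.

n = 104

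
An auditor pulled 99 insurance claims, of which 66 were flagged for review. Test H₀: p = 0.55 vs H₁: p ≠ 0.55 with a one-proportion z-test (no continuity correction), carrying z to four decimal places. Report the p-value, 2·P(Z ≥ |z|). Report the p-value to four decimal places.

p̂ = 66/99 = 0.66667.
Null standard error: √(0.55·0.45/99) = √0.002500000 = 0.050000.
z = (p̂ − p₀)/SE = (66/99 − 0.55)/0.050000 ≈ 2.3333.
From the standard normal, 2·P(Z ≥ |z|) = 0.0196.

p-value = 0.0196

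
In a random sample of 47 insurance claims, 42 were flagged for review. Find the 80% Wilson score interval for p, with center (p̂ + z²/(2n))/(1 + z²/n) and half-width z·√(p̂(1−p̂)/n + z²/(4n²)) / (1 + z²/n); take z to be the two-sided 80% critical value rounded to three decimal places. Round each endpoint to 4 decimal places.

p̂ = 42/47 = 0.89362; z = 1.282, so z² = 1.643524.
1 + z²/n = 1.034969.
Center = (0.89362 + 0.017484)/1.034969 = 0.88032.
Radicand: p̂(1−p̂)/n + z²/(4n²) = 0.002022673 + 0.000186003 = 0.002208676.
Half-width = z·√(radicand)/denom = 1.282·0.046997/1.034969 = 0.05821.
So the interval runs from 0.8221 to 0.9385.

(0.8221, 0.9385)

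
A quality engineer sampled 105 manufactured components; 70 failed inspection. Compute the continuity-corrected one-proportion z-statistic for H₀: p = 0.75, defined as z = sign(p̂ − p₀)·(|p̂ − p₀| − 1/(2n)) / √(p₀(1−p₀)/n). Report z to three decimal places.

z = -1.859

With x = 70 successes in n = 105, p̂ = 0.66667. p̂ − p₀ = -0.083333.
1/(2n) = 0.004762.
Corrected numerator: |-0.083333| − 0.004762 = 0.078571.
Null standard error: √(0.75·0.25/105) = √0.001785714 = 0.042258.
z = (−)0.078571/0.042258 = -1.859.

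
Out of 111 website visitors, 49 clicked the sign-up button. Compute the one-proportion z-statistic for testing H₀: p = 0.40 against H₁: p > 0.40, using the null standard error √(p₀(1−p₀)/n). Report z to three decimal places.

z = 0.891

The sample proportion is 49/111 = 0.44144.
Under H₀, SE = √(p₀(1−p₀)/n) = √(0.40·0.60/111) = √0.002162162 = 0.046499.
Test statistic: z = 0.04144/0.046499 = 0.891.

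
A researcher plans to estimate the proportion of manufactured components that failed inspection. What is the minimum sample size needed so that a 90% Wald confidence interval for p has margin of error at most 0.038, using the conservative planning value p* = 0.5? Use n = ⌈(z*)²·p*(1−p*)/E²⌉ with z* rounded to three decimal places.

The 90% critical value is z* = 1.645.
p*(1−p*) = 0.50·0.50 = 0.2500.
Required n before rounding: 2.706025 × 0.2500 / 0.038² = 468.495.
⌈468.495⌉ = 469.

n = 469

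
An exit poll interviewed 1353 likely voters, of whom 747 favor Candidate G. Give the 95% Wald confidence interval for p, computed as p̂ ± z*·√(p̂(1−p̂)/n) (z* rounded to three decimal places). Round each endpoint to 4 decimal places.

p̂ = 747/1353 = 0.55211.
SE(p̂) = √(0.55211·0.44789/1353) = 0.013519.
The 95% critical value is z* = 1.960.
Margin of error: 1.960 × 0.013519 = 0.02650.
Interval: 0.55211 ± 0.02650 → (0.5256, 0.5786).

(0.5256, 0.5786)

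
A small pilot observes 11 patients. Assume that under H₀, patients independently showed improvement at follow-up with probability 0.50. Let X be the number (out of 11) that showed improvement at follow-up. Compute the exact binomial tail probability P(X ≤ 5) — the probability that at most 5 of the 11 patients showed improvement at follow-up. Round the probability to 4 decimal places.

P = 0.5000

X ~ Binomial(n=11, p=0.50).
P(X ≤ 5) = Σ_{j=0}^{5} C(11,j)·0.50^j·0.50^{11−j}.
= 0.000488 + 0.005371 + 0.026855 + 0.080566 + 0.161133 + 0.225586 = 0.5000.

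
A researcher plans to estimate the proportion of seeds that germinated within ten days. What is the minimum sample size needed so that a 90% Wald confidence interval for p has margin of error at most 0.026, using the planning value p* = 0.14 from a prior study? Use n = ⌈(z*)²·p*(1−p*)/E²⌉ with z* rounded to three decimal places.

n = 482

For 90% confidence, z* = 1.645.
p*(1−p*) = 0.14·0.86 = 0.1204.
Required n before rounding: 2.706025 × 0.1204 / 0.026² = 481.961.
Rounding up, n = 482.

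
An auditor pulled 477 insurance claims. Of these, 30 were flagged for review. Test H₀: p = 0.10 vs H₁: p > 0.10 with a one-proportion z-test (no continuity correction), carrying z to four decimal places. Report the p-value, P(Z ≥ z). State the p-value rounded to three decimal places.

p̂ = 30/477 = 0.06289.
Under H₀, SE = √(p₀(1−p₀)/n) = √(0.10·0.90/477) = √0.000188679 = 0.013736.
z = (p̂ − p₀)/SE = (30/477 − 0.10)/0.013736 ≈ -2.7014.
p-value = P(Z ≥ z) with z = -2.7014 → 0.997.

p-value = 0.997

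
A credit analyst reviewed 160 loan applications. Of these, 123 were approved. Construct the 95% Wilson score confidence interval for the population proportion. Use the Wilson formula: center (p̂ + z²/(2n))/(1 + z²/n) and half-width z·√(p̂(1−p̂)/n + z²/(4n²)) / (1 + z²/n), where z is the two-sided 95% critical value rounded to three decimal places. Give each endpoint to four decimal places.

Here p̂ = 123/160 = 0.76875 and z = 1.960 (z² = 3.841600).
Denominator 1 + z²/n = 1 + 3.841600/160 = 1.024010.
Adjusted center: (0.76875 + z²/(2n))/1.024010 = 0.76245.
Radicand: p̂(1−p̂)/n + z²/(4n²) = 0.001111084 + 0.000037516 = 0.001148600.
Half-width = 1.960·√0.001148600/1.024010 = 0.06487.
Interval: 0.76245 ± 0.06487 → (0.6976, 0.8273).

(0.6976, 0.8273)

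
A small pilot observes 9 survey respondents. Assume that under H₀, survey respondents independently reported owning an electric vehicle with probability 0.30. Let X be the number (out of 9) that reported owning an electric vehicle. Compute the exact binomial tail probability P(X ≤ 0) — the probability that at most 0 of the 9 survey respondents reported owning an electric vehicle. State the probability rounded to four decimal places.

P = 0.0404

X ~ Binomial(n=9, p=0.30).
P(X ≤ 0) = C(9,0)·0.30^0·0.70^9.
= 0.040354 = 0.0404.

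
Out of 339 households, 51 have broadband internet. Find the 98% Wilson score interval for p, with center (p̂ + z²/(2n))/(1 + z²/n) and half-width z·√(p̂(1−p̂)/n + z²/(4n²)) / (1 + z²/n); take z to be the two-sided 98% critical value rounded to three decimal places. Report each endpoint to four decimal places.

p̂ = 51/339 = 0.15044; z = 2.326, so z² = 5.410276.
1 + z²/n = 1.015960.
Adjusted center: (0.15044 + z²/(2n))/1.015960 = 0.15593.
Radicand: p̂(1−p̂)/n + z²/(4n²) = 0.000377019 + 0.000011770 = 0.000388789.
Half-width = 2.326·√0.000388789/1.015960 = 0.04514.
CI: 0.15593 ± 0.04514 = (0.1108, 0.2011).

(0.1108, 0.2011)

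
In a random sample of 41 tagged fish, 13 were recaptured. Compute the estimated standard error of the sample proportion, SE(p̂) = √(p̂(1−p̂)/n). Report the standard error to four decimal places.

SE = 0.0727

With x = 13 successes in n = 41, p̂ = 0.31707.
p̂(1−p̂) = 0.31707·0.68293 = 0.216537.
SE = √(0.216537/41) = √0.005281390 = 0.0727.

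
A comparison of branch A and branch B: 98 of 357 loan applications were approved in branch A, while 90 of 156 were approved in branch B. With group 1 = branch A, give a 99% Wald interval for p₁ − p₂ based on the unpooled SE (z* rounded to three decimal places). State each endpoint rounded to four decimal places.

p̂₁ = 0.27451, p̂₂ = 0.57692, so the observed difference is -0.30241.
Unpooled SE = √(p̂₁(1−p̂₁)/n₁ + p̂₂(1−p̂₂)/n₂) = √(0.000557855 + 0.001564634) = 0.046070.
The 99% critical value is z* = 2.576. Margin of error = 0.11868.
So the interval runs from -0.4211 to -0.1837.

(-0.4211, -0.1837)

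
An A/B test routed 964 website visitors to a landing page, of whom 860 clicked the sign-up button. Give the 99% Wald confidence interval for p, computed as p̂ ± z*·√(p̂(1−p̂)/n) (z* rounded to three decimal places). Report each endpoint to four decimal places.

(0.8664, 0.9179)

With x = 860 successes in n = 964, p̂ = 0.89212.
Standard error of p̂: √(0.096245/964) = √0.000099839 = 0.009992.
The 99% critical value is z* = 2.576.
Margin = 2.576·0.009992 = 0.02574.
CI: 0.89212 ± 0.02574 = (0.8664, 0.9179).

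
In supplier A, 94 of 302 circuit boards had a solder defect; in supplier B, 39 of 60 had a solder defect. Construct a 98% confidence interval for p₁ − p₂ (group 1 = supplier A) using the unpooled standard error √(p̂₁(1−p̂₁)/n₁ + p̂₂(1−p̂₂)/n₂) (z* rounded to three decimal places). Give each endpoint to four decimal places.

p̂₁ = 0.31126, p̂₂ = 0.65000, so the observed difference is -0.33874.
Unpooled SE = √(p̂₁(1−p̂₁)/n₁ + p̂₂(1−p̂₂)/n₂) = √(0.000709856 + 0.003791667) = 0.067093.
For 98% confidence, z* = 2.326. Margin = 2.326·0.067093 = 0.15606.
Interval: -0.33874 ± 0.15606 → (-0.4948, -0.1827).

(-0.4948, -0.1827)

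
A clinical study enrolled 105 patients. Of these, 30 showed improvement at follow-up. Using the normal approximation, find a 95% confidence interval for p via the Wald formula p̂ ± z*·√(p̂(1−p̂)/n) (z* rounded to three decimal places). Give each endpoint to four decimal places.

(0.1993, 0.3721)

The sample proportion is 30/105 = 0.28571.
SE(p̂) = √(0.28571·0.71429/105) = 0.044087.
The 95% critical value is z* = 1.960.
Margin of error: 1.960 × 0.044087 = 0.08641.
Interval: 0.28571 ± 0.08641 → (0.1993, 0.3721).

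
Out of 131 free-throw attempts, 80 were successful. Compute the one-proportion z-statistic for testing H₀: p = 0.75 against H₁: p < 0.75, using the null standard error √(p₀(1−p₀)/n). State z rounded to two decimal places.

With x = 80 successes in n = 131, p̂ = 0.61069.
Under H₀, SE = √(p₀(1−p₀)/n) = √(0.75·0.25/131) = √0.001431298 = 0.037832.
z = (0.61069 − 0.75)/0.037832 = -0.13931/0.037832 = -3.68.

z = -3.68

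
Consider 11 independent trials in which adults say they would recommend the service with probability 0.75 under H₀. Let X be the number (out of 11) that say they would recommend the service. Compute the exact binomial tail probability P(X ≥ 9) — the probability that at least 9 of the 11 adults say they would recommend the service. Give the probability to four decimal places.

X is binomial with n = 11 and p = 0.75.
P(X ≥ 9) = C(11,9)·0.75^9·0.25^2 + C(11,10)·0.75^10·0.25^1 + C(11,11)·0.75^11·0.25^0.
= 0.258104 + 0.154862 + 0.042235 = 0.4552.

P = 0.4552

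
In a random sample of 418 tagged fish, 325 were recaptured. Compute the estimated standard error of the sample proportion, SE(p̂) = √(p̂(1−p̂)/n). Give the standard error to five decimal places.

SE = 0.02034

With x = 325 successes in n = 418, p̂ = 0.77751.
p̂(1−p̂) = 0.77751·0.22249 = 0.172988.
SE = √(0.172988/418) = √0.000413847 = 0.02034.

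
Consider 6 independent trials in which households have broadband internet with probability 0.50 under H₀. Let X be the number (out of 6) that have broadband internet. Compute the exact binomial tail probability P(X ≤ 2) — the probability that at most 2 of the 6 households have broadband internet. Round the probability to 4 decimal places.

P = 0.3438

X ~ Binomial(n=6, p=0.50).
P(X ≤ 2) = C(6,0)·0.50^0·0.50^6 + C(6,1)·0.50^1·0.50^5 + C(6,2)·0.50^2·0.50^4.
= 0.015625 + 0.093750 + 0.234375 = 0.3438.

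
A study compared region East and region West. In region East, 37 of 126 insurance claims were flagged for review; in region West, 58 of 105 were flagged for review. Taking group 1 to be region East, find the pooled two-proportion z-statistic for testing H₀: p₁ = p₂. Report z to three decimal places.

Sample proportions: p̂₁ = 37/126 = 0.29365 and p̂₂ = 58/105 = 0.55238.
Pooling: p̂ = 95/231 = 0.41126.
SE = √[p̂(1−p̂)(1/n₁+1/n₂)] = √[0.41126·0.58874·(1/126+1/105)] ≈ 0.065020.
z = (p̂₁ − p̂₂)/SE = (0.29365 − 0.55238)/0.065020 = -0.25873/0.065020 = -3.979.

z = -3.979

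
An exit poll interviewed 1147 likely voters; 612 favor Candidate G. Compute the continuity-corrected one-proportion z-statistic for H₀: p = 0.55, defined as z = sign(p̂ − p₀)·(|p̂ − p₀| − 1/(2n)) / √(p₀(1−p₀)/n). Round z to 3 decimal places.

z = -1.089

With x = 612 successes in n = 1147, p̂ = 0.53357. p̂ − p₀ = -0.016434.
1/(2n) = 0.000436.
Corrected numerator: |-0.016434| − 0.000436 = 0.015998.
SE₀ = √(0.55·0.45/1147) = 0.014689.
z = −0.015998/0.014689 = -1.089.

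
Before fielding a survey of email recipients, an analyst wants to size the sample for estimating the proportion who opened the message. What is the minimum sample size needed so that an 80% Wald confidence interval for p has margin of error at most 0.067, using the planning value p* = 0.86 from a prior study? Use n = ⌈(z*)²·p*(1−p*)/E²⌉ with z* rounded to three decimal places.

For 80% confidence, z* = 1.282.
p*(1−p*) = 0.86·0.14 = 0.1204.
(z*)²·p*(1−p*)/E² = 1.643524·0.1204/0.004489 = 44.081.
⌈44.081⌉ = 45.

n = 45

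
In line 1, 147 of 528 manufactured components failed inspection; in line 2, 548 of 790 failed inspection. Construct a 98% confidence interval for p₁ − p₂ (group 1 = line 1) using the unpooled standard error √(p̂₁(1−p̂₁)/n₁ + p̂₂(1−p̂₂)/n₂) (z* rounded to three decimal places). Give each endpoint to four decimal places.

p̂₁ = 0.27841, p̂₂ = 0.69367, so the observed difference is -0.41526.
Unpooled SE = √(p̂₁(1−p̂₁)/n₁ + p̂₂(1−p̂₂)/n₂) = √(0.000380488 + 0.000268977) = 0.025485.
For 98% confidence, z* = 2.326. Margin = 2.326·0.025485 = 0.05928.
CI: -0.41526 ± 0.05928 = (-0.4745, -0.3560).

(-0.4745, -0.3560)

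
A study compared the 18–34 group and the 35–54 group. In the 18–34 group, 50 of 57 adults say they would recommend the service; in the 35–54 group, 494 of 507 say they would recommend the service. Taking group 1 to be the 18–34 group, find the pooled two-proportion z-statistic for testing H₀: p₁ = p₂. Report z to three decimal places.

z = -3.761

Sample proportions: p̂₁ = 50/57 = 0.87719 and p̂₂ = 494/507 = 0.97436.
Pooled p̂ = (50+494)/(57+507) = 544/564 = 0.96454.
SE = √[p̂(1−p̂)(1/n₁+1/n₂)] = √[0.96454·0.03546·(1/57+1/507)] ≈ 0.025836.
z = -0.09717/0.025836 = -3.761.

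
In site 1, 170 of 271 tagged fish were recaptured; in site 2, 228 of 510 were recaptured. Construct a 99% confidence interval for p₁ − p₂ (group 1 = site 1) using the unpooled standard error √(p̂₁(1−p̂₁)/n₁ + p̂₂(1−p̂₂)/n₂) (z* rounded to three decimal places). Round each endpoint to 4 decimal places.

p̂₁ = 170/271 = 0.62731, p̂₂ = 228/510 = 0.44706; p̂₁ − p̂₂ = 0.18025.
SE = √(0.000862705 + 0.000484700) = √0.001347405 = 0.036707.
z* = 2.576 at the 99% level. Margin of error = 0.09456.
So the interval runs from 0.0857 to 0.2748.

(0.0857, 0.2748)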